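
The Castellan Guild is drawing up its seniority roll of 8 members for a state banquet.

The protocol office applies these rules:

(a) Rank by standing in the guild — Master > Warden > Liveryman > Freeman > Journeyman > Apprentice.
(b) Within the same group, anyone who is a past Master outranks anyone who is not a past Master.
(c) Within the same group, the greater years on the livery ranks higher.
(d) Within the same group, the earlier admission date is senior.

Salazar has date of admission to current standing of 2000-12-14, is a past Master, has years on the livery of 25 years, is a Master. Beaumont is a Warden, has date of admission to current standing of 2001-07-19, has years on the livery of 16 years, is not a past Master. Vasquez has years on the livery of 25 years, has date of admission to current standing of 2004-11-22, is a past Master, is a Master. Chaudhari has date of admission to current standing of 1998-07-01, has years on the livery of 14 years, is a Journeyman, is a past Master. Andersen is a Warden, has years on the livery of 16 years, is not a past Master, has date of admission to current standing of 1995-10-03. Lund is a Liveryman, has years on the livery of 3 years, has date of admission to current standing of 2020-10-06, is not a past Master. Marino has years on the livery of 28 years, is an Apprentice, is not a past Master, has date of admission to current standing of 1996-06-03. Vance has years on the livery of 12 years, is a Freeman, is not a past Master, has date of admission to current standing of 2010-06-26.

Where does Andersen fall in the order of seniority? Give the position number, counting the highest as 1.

3

By standing in the guild: Salazar and Vasquez (Master); then Andersen and Beaumont (Warden); then Lund (Liveryman); then Vance (Freeman); then Chaudhari (Journeyman); then Marino (Apprentice).
Salazar and Vasquez are each a past Master, so the next rule applies.
Salazar and Vasquez both have years on the livery 25 years, so the next rule applies.
Among Salazar and Vasquez, by date of admission to current standing (earlier first): Salazar (2000-12-14) before Vasquez (2004-11-22).
Andersen and Beaumont are each not a past Master, so the next rule applies.
Andersen and Beaumont both have years on the livery 16 years, so the next rule applies.
Among Andersen and Beaumont, by date of admission to current standing (earlier first): Andersen (1995-10-03) before Beaumont (2001-07-19).
Order: Salazar, Vasquez, Andersen, Beaumont, Lund, Vance, Chaudhari, Marino. So position 3.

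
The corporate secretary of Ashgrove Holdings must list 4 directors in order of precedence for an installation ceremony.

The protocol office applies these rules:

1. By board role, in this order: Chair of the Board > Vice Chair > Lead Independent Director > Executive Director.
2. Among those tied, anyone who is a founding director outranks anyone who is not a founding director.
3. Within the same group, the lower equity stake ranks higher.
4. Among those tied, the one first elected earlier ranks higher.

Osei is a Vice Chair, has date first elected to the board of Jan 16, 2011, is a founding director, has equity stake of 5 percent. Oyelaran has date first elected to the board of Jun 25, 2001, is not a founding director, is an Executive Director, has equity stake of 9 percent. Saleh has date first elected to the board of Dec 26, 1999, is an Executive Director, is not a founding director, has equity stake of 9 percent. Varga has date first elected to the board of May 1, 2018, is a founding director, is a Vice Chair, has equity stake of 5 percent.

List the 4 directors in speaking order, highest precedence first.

Osei, Varga, Saleh, Oyelaran

By board role: Osei and Varga (Vice Chair); then Saleh and Oyelaran (Executive Director).
Osei and Varga are each a founding director, so the next rule applies.
Osei and Varga both have equity stake 5 percent, so the next rule applies.
Among Osei and Varga, by date first elected to the board (earlier first): Osei (Jan 16, 2011) before Varga (May 1, 2018).
Saleh and Oyelaran are each not a founding director, so the next rule applies.
Saleh and Oyelaran both have equity stake 9 percent, so the next rule applies.
Among Saleh and Oyelaran, by date first elected to the board (earlier first): Saleh (Dec 26, 1999) before Oyelaran (Jun 25, 2001).
Full order: Osei, Varga, Saleh, Oyelaran.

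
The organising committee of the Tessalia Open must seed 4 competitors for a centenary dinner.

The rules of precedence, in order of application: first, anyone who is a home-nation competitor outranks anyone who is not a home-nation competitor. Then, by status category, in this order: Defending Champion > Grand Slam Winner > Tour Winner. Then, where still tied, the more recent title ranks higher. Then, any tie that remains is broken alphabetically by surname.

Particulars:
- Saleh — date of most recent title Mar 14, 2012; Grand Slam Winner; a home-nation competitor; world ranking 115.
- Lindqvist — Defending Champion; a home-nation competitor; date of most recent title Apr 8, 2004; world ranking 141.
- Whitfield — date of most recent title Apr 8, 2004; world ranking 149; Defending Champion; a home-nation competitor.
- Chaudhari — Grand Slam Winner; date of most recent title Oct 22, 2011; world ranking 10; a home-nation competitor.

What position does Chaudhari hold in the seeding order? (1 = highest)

4

By the first rule: Lindqvist, Whitfield, Saleh and Chaudhari (each a home-nation competitor).
Among Lindqvist, Whitfield, Saleh and Chaudhari, by status category: Lindqvist and Whitfield (Defending Champion) before Saleh and Chaudhari (Grand Slam Winner).
Lindqvist and Whitfield both have date of most recent title Apr 8, 2004, so the next rule applies.
Among Lindqvist and Whitfield, alphabetically by surname: Lindqvist before Whitfield.
Among Saleh and Chaudhari, by date of most recent title (later first): Saleh (Mar 14, 2012) before Chaudhari (Oct 22, 2011).
Order: Lindqvist, Whitfield, Saleh, Chaudhari. So position 4.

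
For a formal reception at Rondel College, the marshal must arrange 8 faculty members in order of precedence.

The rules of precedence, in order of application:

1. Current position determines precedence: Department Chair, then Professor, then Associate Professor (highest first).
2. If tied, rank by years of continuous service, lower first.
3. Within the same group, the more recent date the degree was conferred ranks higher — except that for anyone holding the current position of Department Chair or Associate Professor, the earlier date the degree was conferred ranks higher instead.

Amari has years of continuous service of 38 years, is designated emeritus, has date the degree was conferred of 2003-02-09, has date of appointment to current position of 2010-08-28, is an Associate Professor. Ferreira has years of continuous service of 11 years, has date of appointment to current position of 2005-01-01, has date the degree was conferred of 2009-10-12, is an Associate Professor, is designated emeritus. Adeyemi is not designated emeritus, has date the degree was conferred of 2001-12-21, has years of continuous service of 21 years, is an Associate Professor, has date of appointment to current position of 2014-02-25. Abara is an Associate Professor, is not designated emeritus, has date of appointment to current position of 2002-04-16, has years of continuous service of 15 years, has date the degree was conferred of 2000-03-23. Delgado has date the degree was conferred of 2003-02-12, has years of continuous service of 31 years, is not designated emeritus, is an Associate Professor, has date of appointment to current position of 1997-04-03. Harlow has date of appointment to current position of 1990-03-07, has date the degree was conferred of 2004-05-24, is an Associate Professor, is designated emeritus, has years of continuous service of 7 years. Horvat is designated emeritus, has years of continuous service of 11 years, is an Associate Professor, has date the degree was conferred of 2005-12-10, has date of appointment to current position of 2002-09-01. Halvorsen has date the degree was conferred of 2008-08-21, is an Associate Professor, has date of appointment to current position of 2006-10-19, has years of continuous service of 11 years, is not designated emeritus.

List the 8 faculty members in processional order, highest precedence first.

Harlow, Horvat, Halvorsen, Ferreira, Abara, Adeyemi, Delgado, Amari

By current position: Harlow, Horvat, Halvorsen, Ferreira, Abara, Adeyemi, Delgado and Amari (Associate Professor).
Among Harlow, Horvat, Halvorsen, Ferreira, Abara, Adeyemi, Delgado and Amari, by years of continuous service (lower first): Harlow (7 years) before Horvat, Halvorsen and Ferreira (11 years) before Abara (15 years) before Adeyemi (21 years) before Delgado (31 years) before Amari (38 years).
Among Horvat, Halvorsen and Ferreira, by date the degree was conferred (earlier first) (reversed rule for this group): Horvat (2005-12-10) before Halvorsen (2008-08-21) before Ferreira (2009-10-12).
Full order: Harlow, Horvat, Halvorsen, Ferreira, Abara, Adeyemi, Delgado, Amari.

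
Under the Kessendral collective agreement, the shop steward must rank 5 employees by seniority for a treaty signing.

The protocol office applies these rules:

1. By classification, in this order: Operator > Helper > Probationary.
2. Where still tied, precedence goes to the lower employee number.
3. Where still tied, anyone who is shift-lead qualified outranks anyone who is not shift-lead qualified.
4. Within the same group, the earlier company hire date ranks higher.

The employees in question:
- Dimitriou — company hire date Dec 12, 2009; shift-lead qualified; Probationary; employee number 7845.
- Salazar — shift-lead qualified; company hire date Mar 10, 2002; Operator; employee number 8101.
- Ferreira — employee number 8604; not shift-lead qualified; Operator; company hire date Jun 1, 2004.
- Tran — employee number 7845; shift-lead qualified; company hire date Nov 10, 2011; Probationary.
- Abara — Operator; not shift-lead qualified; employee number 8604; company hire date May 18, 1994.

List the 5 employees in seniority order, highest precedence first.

Salazar, Abara, Ferreira, Dimitriou, Tran

By classification: Salazar, Abara and Ferreira (Operator); then Dimitriou and Tran (Probationary).
Among Salazar, Abara and Ferreira, by employee number (lower first): Salazar (8101) before Abara and Ferreira (8604).
Abara and Ferreira are each not shift-lead qualified, so the next rule applies.
Among Abara and Ferreira, by company hire date (earlier first): Abara (May 18, 1994) before Ferreira (Jun 1, 2004).
Dimitriou and Tran both have employee number 7845, so the next rule applies.
Dimitriou and Tran are each shift-lead qualified, so the next rule applies.
Among Dimitriou and Tran, by company hire date (earlier first): Dimitriou (Dec 12, 2009) before Tran (Nov 10, 2011).
Full order: Salazar, Abara, Ferreira, Dimitriou, Tran.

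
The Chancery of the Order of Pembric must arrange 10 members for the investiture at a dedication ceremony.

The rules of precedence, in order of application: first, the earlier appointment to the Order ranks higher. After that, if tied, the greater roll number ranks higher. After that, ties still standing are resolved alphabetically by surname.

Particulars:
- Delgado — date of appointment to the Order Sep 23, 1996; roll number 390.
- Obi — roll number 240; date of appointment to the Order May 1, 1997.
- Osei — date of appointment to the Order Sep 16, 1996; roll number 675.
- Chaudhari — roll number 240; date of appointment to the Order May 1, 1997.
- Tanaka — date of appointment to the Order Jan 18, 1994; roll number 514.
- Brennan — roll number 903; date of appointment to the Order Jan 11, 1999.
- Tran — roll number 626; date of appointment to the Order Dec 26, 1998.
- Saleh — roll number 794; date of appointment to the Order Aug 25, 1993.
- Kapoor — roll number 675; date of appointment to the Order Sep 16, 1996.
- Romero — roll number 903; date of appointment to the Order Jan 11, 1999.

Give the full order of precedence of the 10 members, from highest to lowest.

Saleh, Tanaka, Kapoor, Osei, Delgado, Chaudhari, Obi, Tran, Brennan, Romero

By date of appointment to the Order (earlier first): Saleh (Aug 25, 1993); then Tanaka (Jan 18, 1994); then Kapoor and Osei (both Sep 16, 1996); then Delgado (Sep 23, 1996); then Chaudhari and Obi (both May 1, 1997); then Tran (Dec 26, 1998); then Brennan and Romero (both Jan 11, 1999).
Kapoor and Osei both have roll number 675, so the next rule applies.
Among Kapoor and Osei, alphabetically by surname: Kapoor before Osei.
Chaudhari and Obi both have roll number 240, so the next rule applies.
Among Chaudhari and Obi, alphabetically by surname: Chaudhari before Obi.
Brennan and Romero both have roll number 903, so the next rule applies.
Among Brennan and Romero, alphabetically by surname: Brennan before Romero.
Full order: Saleh, Tanaka, Kapoor, Osei, Delgado, Chaudhari, Obi, Tran, Brennan, Romero.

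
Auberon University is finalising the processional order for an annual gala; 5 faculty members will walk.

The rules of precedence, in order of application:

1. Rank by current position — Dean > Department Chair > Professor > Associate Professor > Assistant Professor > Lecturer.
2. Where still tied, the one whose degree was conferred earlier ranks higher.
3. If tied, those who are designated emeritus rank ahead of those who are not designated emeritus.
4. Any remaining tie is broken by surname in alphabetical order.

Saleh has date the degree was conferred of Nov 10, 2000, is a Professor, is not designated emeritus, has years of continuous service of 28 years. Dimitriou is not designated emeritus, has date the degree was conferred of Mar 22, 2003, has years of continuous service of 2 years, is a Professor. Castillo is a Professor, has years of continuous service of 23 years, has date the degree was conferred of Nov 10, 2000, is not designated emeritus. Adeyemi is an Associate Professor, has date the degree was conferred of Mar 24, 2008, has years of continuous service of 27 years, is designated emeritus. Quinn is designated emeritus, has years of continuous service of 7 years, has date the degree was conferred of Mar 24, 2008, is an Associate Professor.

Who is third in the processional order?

Dimitriou

By current position: Castillo, Saleh and Dimitriou (Professor); then Adeyemi and Quinn (Associate Professor).
Among Castillo, Saleh and Dimitriou, by date the degree was conferred (earlier first): Castillo and Saleh (Nov 10, 2000) before Dimitriou (Mar 22, 2003).
Castillo and Saleh are each not designated emeritus, so the next rule applies.
Among Castillo and Saleh, alphabetically by surname: Castillo before Saleh.
Adeyemi and Quinn both have date the degree was conferred Mar 24, 2008, so the next rule applies.
Adeyemi and Quinn are each designated emeritus, so the next rule applies.
Among Adeyemi and Quinn, alphabetically by surname: Adeyemi before Quinn.
Order: Castillo, Saleh, Dimitriou, Adeyemi, Quinn.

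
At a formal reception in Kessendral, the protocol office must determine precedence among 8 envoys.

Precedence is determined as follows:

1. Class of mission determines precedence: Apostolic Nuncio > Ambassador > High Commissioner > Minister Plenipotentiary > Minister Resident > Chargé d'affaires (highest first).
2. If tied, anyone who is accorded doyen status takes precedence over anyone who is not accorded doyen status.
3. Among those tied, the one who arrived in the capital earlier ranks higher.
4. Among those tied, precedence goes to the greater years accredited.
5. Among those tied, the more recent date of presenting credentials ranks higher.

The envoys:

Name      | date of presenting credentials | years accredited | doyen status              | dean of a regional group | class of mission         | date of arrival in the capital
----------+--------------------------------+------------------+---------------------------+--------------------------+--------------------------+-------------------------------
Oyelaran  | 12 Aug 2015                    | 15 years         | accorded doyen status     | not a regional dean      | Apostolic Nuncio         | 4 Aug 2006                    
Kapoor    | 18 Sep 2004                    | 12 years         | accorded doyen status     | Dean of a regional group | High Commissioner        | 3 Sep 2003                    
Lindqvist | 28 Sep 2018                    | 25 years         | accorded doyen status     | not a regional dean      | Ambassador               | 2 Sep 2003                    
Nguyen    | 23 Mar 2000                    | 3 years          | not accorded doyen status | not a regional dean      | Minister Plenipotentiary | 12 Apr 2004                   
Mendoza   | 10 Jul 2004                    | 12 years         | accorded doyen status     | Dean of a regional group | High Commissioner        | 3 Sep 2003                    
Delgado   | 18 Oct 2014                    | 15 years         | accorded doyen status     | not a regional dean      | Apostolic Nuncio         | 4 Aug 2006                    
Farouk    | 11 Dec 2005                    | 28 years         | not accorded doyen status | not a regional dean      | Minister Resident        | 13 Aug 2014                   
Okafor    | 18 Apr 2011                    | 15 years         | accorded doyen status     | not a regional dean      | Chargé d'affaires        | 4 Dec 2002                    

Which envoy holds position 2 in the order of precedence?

By class of mission: Oyelaran and Delgado (Apostolic Nuncio); then Lindqvist (Ambassador); then Kapoor and Mendoza (High Commissioner); then Nguyen (Minister Plenipotentiary); then Farouk (Minister Resident); then Okafor (Chargé d'affaires).
Oyelaran and Delgado are each accorded doyen status, so the next rule applies.
Oyelaran and Delgado both have date of arrival in the capital 4 Aug 2006, so the next rule applies.
Oyelaran and Delgado both have years accredited 15 years, so the next rule applies.
Among Oyelaran and Delgado, by date of presenting credentials (later first): Oyelaran (12 Aug 2015) before Delgado (18 Oct 2014).
Kapoor and Mendoza are each accorded doyen status, so the next rule applies.
Kapoor and Mendoza both have date of arrival in the capital 3 Sep 2003, so the next rule applies.
Kapoor and Mendoza both have years accredited 12 years, so the next rule applies.
Among Kapoor and Mendoza, by date of presenting credentials (later first): Kapoor (18 Sep 2004) before Mendoza (10 Jul 2004).
Order: Oyelaran, Delgado, Lindqvist, Kapoor, Mendoza, Nguyen, Farouk, Okafor.

Delgado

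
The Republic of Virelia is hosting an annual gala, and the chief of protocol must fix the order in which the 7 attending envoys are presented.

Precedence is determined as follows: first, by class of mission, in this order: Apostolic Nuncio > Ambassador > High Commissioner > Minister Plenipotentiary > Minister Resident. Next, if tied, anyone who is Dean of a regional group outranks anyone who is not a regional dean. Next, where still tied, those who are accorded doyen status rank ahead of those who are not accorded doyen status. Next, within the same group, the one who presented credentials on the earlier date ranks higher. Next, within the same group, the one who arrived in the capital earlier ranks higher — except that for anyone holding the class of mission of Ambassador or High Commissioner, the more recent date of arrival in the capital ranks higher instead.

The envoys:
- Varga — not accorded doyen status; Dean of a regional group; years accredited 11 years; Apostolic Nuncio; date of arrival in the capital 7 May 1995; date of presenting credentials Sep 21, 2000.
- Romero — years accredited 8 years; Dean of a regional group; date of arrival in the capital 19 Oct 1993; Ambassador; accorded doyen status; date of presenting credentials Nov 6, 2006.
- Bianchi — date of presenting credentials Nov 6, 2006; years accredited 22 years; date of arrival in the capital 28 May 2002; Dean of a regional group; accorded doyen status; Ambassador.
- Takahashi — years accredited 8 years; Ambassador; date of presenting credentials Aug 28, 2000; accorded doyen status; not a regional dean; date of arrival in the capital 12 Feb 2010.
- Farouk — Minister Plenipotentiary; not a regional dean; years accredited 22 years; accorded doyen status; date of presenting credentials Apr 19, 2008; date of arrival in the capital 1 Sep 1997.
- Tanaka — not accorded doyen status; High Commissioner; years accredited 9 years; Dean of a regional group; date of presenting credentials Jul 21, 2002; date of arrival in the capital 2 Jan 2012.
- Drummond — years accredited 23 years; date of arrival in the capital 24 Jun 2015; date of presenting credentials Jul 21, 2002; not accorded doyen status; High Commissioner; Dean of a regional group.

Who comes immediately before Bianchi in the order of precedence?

Varga

By class of mission: Varga (Apostolic Nuncio); then Bianchi, Romero and Takahashi (Ambassador); then Drummond and Tanaka (High Commissioner); then Farouk (Minister Plenipotentiary).
Among Bianchi, Romero and Takahashi, Dean of a regional group before not a regional dean: Bianchi and Romero (Dean of a regional group) before Takahashi (not a regional dean).
Bianchi and Romero are each accorded doyen status, so the next rule applies.
Bianchi and Romero both have date of presenting credentials Nov 6, 2006, so the next rule applies.
Among Bianchi and Romero, by date of arrival in the capital (later first) (reversed rule for this group): Bianchi (28 May 2002) before Romero (19 Oct 1993).
Drummond and Tanaka are each Dean of a regional group, so the next rule applies.
Drummond and Tanaka are each not accorded doyen status, so the next rule applies.
Drummond and Tanaka both have date of presenting credentials Jul 21, 2002, so the next rule applies.
Among Drummond and Tanaka, by date of arrival in the capital (later first) (reversed rule for this group): Drummond (24 Jun 2015) before Tanaka (2 Jan 2012).
Order: Varga, Bianchi, Romero, Takahashi, Drummond, Tanaka, Farouk.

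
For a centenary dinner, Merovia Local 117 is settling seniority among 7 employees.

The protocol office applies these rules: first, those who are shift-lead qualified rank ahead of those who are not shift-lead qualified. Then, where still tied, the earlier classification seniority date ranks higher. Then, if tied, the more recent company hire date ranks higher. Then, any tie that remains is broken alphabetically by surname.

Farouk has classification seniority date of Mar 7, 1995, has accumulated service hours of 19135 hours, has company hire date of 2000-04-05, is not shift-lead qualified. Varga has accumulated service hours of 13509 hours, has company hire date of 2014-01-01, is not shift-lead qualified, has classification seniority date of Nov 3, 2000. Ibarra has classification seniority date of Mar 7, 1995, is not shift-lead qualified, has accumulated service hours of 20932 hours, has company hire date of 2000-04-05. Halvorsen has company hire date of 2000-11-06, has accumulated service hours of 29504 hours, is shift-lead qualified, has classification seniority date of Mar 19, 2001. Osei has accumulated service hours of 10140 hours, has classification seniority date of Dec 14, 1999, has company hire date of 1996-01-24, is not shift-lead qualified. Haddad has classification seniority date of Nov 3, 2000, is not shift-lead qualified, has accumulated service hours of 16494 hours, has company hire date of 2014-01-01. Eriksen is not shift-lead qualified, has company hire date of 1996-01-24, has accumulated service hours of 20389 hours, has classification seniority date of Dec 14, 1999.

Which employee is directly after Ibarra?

Eriksen

By the first rule: Halvorsen (shift-lead qualified); then Farouk, Ibarra, Eriksen, Osei, Haddad and Varga (each not shift-lead qualified).
Among Farouk, Ibarra, Eriksen, Osei, Haddad and Varga, by classification seniority date (earlier first): Farouk and Ibarra (Mar 7, 1995) before Eriksen and Osei (Dec 14, 1999) before Haddad and Varga (Nov 3, 2000).
Farouk and Ibarra both have company hire date 2000-04-05, so the next rule applies.
Among Farouk and Ibarra, alphabetically by surname: Farouk before Ibarra.
Eriksen and Osei both have company hire date 1996-01-24, so the next rule applies.
Among Eriksen and Osei, alphabetically by surname: Eriksen before Osei.
Haddad and Varga both have company hire date 2014-01-01, so the next rule applies.
Among Haddad and Varga, alphabetically by surname: Haddad before Varga.
Order: Halvorsen, Farouk, Ibarra, Eriksen, Osei, Haddad, Varga.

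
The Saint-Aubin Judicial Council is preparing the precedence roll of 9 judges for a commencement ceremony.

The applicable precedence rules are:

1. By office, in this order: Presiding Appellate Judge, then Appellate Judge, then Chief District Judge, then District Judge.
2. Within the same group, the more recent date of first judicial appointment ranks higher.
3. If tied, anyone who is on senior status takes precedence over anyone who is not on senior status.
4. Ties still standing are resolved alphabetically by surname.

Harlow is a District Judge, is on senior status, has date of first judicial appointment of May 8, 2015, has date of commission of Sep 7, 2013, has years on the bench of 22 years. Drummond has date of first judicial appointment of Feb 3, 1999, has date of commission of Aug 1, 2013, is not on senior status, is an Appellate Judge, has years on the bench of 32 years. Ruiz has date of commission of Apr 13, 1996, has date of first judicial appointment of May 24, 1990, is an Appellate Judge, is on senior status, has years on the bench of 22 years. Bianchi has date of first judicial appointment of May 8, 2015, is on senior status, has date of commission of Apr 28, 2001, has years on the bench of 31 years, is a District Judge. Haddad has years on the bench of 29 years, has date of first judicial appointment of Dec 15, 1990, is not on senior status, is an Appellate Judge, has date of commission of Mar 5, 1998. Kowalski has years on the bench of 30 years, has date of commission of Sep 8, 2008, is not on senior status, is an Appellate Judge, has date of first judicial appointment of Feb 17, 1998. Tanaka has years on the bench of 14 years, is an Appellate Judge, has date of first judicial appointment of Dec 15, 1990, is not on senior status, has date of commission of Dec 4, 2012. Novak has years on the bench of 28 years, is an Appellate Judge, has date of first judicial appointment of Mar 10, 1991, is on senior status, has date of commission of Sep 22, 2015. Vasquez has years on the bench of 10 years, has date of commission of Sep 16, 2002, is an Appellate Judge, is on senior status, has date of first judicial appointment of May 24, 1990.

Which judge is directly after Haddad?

By office: Drummond, Kowalski, Novak, Haddad, Tanaka, Ruiz and Vasquez (Appellate Judge); then Bianchi and Harlow (District Judge).
Among Drummond, Kowalski, Novak, Haddad, Tanaka, Ruiz and Vasquez, by date of first judicial appointment (later first): Drummond (Feb 3, 1999) before Kowalski (Feb 17, 1998) before Novak (Mar 10, 1991) before Haddad and Tanaka (Dec 15, 1990) before Ruiz and Vasquez (May 24, 1990).
Haddad and Tanaka are each not on senior status, so the next rule applies.
Among Haddad and Tanaka, alphabetically by surname: Haddad before Tanaka.
Ruiz and Vasquez are each on senior status, so the next rule applies.
Among Ruiz and Vasquez, alphabetically by surname: Ruiz before Vasquez.
Bianchi and Harlow both have date of first judicial appointment May 8, 2015, so the next rule applies.
Bianchi and Harlow are each on senior status, so the next rule applies.
Among Bianchi and Harlow, alphabetically by surname: Bianchi before Harlow.
Order: Drummond, Kowalski, Novak, Haddad, Tanaka, Ruiz, Vasquez, Bianchi, Harlow.

Tanaka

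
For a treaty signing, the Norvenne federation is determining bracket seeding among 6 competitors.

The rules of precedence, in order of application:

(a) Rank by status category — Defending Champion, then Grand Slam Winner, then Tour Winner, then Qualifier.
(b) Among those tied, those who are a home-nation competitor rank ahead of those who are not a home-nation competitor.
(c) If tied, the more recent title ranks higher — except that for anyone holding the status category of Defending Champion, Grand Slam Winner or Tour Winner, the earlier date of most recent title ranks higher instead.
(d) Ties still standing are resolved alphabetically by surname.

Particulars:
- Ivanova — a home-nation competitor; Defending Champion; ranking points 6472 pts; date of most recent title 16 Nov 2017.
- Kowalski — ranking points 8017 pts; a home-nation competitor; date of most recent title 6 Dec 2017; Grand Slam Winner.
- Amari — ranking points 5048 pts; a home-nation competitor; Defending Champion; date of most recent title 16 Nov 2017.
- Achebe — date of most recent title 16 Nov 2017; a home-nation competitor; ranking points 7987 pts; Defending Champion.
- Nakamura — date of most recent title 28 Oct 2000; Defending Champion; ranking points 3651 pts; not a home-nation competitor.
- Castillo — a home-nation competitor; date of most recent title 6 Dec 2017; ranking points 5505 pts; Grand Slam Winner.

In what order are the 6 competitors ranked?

By status category: Achebe, Amari, Ivanova and Nakamura (Defending Champion); then Castillo and Kowalski (Grand Slam Winner).
Among Achebe, Amari, Ivanova and Nakamura, a home-nation competitor before not a home-nation competitor: Achebe, Amari and Ivanova (a home-nation competitor) before Nakamura (not a home-nation competitor).
Achebe, Amari and Ivanova all have date of most recent title 16 Nov 2017, so the next rule applies.
Among Achebe, Amari and Ivanova, alphabetically by surname: Achebe before Amari before Ivanova.
Castillo and Kowalski are each a home-nation competitor, so the next rule applies.
Castillo and Kowalski both have date of most recent title 6 Dec 2017, so the next rule applies.
Among Castillo and Kowalski, alphabetically by surname: Castillo before Kowalski.
Full order: Achebe, Amari, Ivanova, Nakamura, Castillo, Kowalski.

Achebe, Amari, Ivanova, Nakamura, Castillo, Kowalski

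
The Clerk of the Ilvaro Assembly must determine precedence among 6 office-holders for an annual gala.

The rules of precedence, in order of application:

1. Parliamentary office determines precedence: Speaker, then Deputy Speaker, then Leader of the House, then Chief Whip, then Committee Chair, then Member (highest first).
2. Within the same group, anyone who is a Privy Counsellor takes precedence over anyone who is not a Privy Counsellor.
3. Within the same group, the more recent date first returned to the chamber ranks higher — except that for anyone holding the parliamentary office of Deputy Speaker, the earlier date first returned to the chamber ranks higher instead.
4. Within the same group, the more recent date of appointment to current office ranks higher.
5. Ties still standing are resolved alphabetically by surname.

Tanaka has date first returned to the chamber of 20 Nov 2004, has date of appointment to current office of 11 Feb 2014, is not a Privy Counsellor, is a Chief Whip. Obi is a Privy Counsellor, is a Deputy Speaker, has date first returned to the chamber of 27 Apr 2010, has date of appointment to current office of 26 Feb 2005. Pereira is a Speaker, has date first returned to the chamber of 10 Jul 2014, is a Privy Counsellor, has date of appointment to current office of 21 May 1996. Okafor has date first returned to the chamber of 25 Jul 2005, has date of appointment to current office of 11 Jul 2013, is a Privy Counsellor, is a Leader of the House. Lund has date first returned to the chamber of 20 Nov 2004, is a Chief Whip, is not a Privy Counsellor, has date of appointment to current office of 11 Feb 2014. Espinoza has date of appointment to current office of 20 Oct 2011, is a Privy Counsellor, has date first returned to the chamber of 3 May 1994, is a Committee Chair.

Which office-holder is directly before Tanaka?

Lund

By parliamentary office: Pereira (Speaker); then Obi (Deputy Speaker); then Okafor (Leader of the House); then Lund and Tanaka (Chief Whip); then Espinoza (Committee Chair).
Lund and Tanaka are each not a Privy Counsellor, so the next rule applies.
Lund and Tanaka both have date first returned to the chamber 20 Nov 2004, so the next rule applies.
Lund and Tanaka both have date of appointment to current office 11 Feb 2014, so the next rule applies.
Among Lund and Tanaka, alphabetically by surname: Lund before Tanaka.
Order: Pereira, Obi, Okafor, Lund, Tanaka, Espinoza.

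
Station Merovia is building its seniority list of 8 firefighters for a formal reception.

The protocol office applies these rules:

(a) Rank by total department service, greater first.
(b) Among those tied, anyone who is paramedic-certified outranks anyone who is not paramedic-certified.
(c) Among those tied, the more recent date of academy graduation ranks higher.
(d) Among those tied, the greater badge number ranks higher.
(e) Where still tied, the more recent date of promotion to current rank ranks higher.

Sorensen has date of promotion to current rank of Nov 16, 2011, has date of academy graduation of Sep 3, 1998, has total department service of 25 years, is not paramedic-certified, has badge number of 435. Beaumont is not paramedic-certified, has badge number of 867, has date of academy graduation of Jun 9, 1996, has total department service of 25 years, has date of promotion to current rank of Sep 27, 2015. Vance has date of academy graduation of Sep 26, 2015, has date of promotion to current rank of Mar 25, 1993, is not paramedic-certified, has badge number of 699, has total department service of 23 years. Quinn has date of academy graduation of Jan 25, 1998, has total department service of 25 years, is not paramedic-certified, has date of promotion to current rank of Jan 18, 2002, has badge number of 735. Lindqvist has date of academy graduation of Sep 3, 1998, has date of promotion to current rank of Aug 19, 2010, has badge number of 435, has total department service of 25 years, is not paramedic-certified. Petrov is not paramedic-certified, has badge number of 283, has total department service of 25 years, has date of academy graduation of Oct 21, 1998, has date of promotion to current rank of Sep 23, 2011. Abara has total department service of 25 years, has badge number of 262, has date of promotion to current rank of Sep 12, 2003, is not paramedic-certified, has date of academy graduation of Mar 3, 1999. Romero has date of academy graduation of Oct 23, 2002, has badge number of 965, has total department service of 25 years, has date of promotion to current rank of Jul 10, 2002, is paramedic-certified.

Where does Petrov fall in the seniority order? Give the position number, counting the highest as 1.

By total department service (higher first): Romero, Abara, Petrov, Sorensen, Lindqvist, Quinn and Beaumont (each 25 years); then Vance (23 years).
Among Romero, Abara, Petrov, Sorensen, Lindqvist, Quinn and Beaumont, paramedic-certified before not paramedic-certified: Romero (paramedic-certified) before Abara, Petrov, Sorensen, Lindqvist, Quinn and Beaumont (not paramedic-certified).
Among Abara, Petrov, Sorensen, Lindqvist, Quinn and Beaumont, by date of academy graduation (later first): Abara (Mar 3, 1999) before Petrov (Oct 21, 1998) before Sorensen and Lindqvist (Sep 3, 1998) before Quinn (Jan 25, 1998) before Beaumont (Jun 9, 1996).
Sorensen and Lindqvist both have badge number 435, so the next rule applies.
Among Sorensen and Lindqvist, by date of promotion to current rank (later first): Sorensen (Nov 16, 2011) before Lindqvist (Aug 19, 2010).
Order: Romero, Abara, Petrov, Sorensen, Lindqvist, Quinn, Beaumont, Vance. So position 3.

3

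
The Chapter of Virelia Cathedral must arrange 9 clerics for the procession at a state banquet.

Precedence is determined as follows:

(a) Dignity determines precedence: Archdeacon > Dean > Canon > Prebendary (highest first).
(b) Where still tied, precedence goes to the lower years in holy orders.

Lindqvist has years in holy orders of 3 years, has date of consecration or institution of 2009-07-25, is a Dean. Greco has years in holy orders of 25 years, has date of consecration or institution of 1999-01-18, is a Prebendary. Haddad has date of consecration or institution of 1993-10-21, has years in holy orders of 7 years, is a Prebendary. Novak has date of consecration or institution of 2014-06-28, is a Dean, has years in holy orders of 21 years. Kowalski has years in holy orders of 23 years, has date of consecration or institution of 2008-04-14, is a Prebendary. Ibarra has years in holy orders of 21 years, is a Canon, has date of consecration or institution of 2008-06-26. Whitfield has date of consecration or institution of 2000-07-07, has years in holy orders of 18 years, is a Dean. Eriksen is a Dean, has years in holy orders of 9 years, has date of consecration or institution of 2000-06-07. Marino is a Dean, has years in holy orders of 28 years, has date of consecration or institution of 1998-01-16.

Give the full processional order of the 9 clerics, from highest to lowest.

Lindqvist, Eriksen, Whitfield, Novak, Marino, Ibarra, Haddad, Kowalski, Greco

By dignity: Lindqvist, Eriksen, Whitfield, Novak and Marino (Dean); then Ibarra (Canon); then Haddad, Kowalski and Greco (Prebendary).
Among Lindqvist, Eriksen, Whitfield, Novak and Marino, by years in holy orders (lower first): Lindqvist (3 years) before Eriksen (9 years) before Whitfield (18 years) before Novak (21 years) before Marino (28 years).
Among Haddad, Kowalski and Greco, by years in holy orders (lower first): Haddad (7 years) before Kowalski (23 years) before Greco (25 years).
Full order: Lindqvist, Eriksen, Whitfield, Novak, Marino, Ibarra, Haddad, Kowalski, Greco.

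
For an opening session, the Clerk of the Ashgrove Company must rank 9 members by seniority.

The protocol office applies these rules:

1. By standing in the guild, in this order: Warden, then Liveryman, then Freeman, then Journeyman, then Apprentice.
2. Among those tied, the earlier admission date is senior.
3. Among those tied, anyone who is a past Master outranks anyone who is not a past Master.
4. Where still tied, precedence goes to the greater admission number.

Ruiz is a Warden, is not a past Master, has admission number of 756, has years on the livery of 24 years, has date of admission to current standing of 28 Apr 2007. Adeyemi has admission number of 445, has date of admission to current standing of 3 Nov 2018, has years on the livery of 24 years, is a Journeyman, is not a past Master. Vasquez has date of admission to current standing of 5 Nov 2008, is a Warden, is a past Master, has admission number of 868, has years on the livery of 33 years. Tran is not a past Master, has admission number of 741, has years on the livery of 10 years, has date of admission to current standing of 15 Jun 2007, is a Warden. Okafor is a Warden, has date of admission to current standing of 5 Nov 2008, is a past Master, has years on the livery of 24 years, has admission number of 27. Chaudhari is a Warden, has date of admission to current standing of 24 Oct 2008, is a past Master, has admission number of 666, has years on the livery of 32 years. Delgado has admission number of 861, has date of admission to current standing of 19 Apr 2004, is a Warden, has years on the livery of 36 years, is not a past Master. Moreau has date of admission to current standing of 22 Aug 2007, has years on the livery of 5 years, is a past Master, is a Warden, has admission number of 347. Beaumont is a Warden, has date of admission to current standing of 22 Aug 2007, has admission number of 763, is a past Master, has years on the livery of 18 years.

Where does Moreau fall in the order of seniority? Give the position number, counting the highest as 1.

By standing in the guild: Delgado, Ruiz, Tran, Beaumont, Moreau, Chaudhari, Vasquez and Okafor (Warden); then Adeyemi (Journeyman).
Among Delgado, Ruiz, Tran, Beaumont, Moreau, Chaudhari, Vasquez and Okafor, by date of admission to current standing (earlier first): Delgado (19 Apr 2004) before Ruiz (28 Apr 2007) before Tran (15 Jun 2007) before Beaumont and Moreau (22 Aug 2007) before Chaudhari (24 Oct 2008) before Vasquez and Okafor (5 Nov 2008).
Beaumont and Moreau are each a past Master, so the next rule applies.
Among Beaumont and Moreau, by admission number (higher first): Beaumont (763) before Moreau (347).
Vasquez and Okafor are each a past Master, so the next rule applies.
Among Vasquez and Okafor, by admission number (higher first): Vasquez (868) before Okafor (27).
Order: Delgado, Ruiz, Tran, Beaumont, Moreau, Chaudhari, Vasquez, Okafor, Adeyemi. So position 5.

5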